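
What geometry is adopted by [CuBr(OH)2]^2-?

trigonal planar

Summing ligand charges against the −2 overall charge gives an oxidation state of +1 for copper.
Copper is a group-11 element; Cu(I) is therefore d¹⁰.
With 3 monodentate ligands the coordination number is 3.
Three ligands around a d¹⁰ centre minimise repulsion in a trigonal-planar arrangement.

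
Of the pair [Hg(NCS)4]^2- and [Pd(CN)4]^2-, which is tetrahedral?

For [Hg(NCS)4]^2-: Summing ligand charges against the −2 overall charge gives an oxidation state of +2 for mercury. Mercury is a group-12 element; Hg(II) is therefore d¹⁰. A d¹⁰ ion has no crystal-field stabilisation preference between square planar and tetrahedral, so four ligands adopt the sterically favoured tetrahedral geometry. → tetrahedral.
For [Pd(CN)4]^2-: Summing ligand charges against the −2 overall charge gives an oxidation state of +2 for palladium. Palladium is a group-10 element; Pd(II) is therefore d⁸. A 4d d⁸ ion has a large crystal-field splitting; square planar leaves the high-energy d_{x²−y²} orbital empty and maximises CFSE. → square planar.

[Hg(NCS)4]^2-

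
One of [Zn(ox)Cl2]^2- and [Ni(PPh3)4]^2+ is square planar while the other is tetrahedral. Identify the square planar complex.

[Ni(PPh3)4]^2+

For [Zn(ox)Cl2]^2-: Ligand charges: each oxalate is −2; each chloride is −1. With an overall charge of −2 the zinc centre must be in the +2 oxidation state. Zn sits in group 12, so the d-electron count is 12 − 2 = 10. A d¹⁰ ion has no crystal-field stabilisation preference between square planar and tetrahedral, so four ligands adopt the sterically favoured tetrahedral geometry. → tetrahedral.
For [Ni(PPh3)4]^2+: Ligand charges: triphenylphosphine is neutral. With an overall charge of +2 the nickel centre must be in the +2 oxidation state. Nickel is a group-10 element; Ni(II) is therefore d⁸. Triphenylphosphine is a strong-field ligand (high in the spectrochemical series). A 3d d⁸ ion with strong-field ligands gains enough CFSE to favour square planar over tetrahedral. → square planar.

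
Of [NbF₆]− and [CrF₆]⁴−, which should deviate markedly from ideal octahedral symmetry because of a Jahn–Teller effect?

[CrF₆]⁴−

[NbF₆]−: Ligand charges: each fluoride is −1. With an overall charge of −1 the niobium centre must be in the +5 oxidation state. Niobium is a group-5 element; Nb(V) is therefore d⁰. The d⁰ configuration leaves the e_g set evenly filled (or empty) — no strong Jahn–Teller driving force.
[CrF₆]⁴−: Each fluoride is −1; balancing the −4 overall charge requires Cr(II). Cr sits in group 6, so the d-electron count is 6 − 2 = 4. Fluoride is a weak-field ligand for a first-row metal, so the complex is high-spin. The t₂g³e_g¹ (high-spin) configuration has an unevenly filled e_g set; the Jahn–Teller theorem predicts a tetragonal distortion (typically axial elongation) to lift the degeneracy.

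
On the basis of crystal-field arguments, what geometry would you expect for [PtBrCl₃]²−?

Each bromide is −1; each chloride is −1; balancing the −2 overall charge requires Pt(II).
Pt sits in group 10, so the d-electron count is 10 − 2 = 8.
Coordination number: 4.
A 5d d⁸ ion has a large crystal-field splitting; square planar leaves the high-energy d_{x²−y²} orbital empty and maximises CFSE.

square planar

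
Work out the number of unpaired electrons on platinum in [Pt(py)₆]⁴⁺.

Ligand charges: pyridine is neutral. With an overall charge of +4 the platinum centre must be in the +4 oxidation state.
Platinum is a group-10 element; Pt(IV) is therefore d⁶.
The spin state decides the count: a 5d ion has a large Δₒ and is invariably low-spin.
An octahedral low-spin d⁶ ion is t₂g⁶e_g⁰, giving 0 unpaired electrons.

0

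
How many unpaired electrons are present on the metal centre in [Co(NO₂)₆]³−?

Summing ligand charges against the −3 overall charge gives an oxidation state of +3 for cobalt.
Group 9 minus oxidation state 3 gives a d⁶ configuration.
The spin state decides the count: Co(III) has an exceptionally large octahedral splitting and is low-spin with essentially every ligand except fluoride.
An octahedral low-spin d⁶ ion is t₂g⁶e_g⁰, giving 0 unpaired electrons.

0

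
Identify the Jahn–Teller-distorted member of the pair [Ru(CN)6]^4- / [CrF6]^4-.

[CrF6]^4-

[Ru(CN)6]^4-: Each cyanide is −1; balancing the −4 overall charge requires Ru(II). Ruthenium is a group-8 element; Ru(II) is therefore d⁶. A 4d ion has a large Δₒ and is invariably low-spin. The d⁶ configuration leaves the e_g set evenly filled (or empty) — no strong Jahn–Teller driving force.
[CrF6]^4-: Summing ligand charges against the −4 overall charge gives an oxidation state of +2 for chromium. Cr sits in group 6, so the d-electron count is 6 − 2 = 4. Fluoride is a weak-field ligand for a first-row metal, so the complex is high-spin. The t₂g³e_g¹ (high-spin) configuration has an unevenly filled e_g set; the Jahn–Teller theorem predicts a tetragonal distortion (typically axial elongation) to lift the degeneracy.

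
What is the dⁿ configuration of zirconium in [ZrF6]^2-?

Each fluoride is −1; balancing the −2 overall charge requires Zr(IV).
Zirconium is a group-4 element; Zr(IV) is therefore d⁰.

d⁰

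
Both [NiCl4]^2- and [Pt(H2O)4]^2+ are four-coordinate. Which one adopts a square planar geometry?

[Pt(H2O)4]^2+

For [NiCl4]^2-: Summing ligand charges against the −2 overall charge gives an oxidation state of +2 for nickel. Ni sits in group 10, so the d-electron count is 10 − 2 = 8. Chloride is a weak-field ligand. With weak-field ligands the CFSE gain from square planar is small, so a 3d d⁸ ion takes the sterically preferred tetrahedral geometry. → tetrahedral.
For [Pt(H2O)4]^2+: Summing ligand charges against the +2 overall charge gives an oxidation state of +2 for platinum. Platinum is a group-10 element; Pt(II) is therefore d⁸. A 5d d⁸ ion has a large crystal-field splitting; square planar leaves the high-energy d_{x²−y²} orbital empty and maximises CFSE. → square planar.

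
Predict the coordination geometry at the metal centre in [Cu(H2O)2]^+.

Summing ligand charges against the +1 overall charge gives an oxidation state of +1 for copper.
Copper is a group-11 element; Cu(I) is therefore d¹⁰.
Coordination number: 2.
A d¹⁰ ion with only two ligands adopts a linear arrangement (sp hybridisation; no CFSE preference).

linear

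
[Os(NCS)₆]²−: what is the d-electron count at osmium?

Ligand charges: each isothiocyanate is −1. With an overall charge of −2 the osmium centre must be in the +4 oxidation state.
Osmium is a group-8 element; Os(IV) is therefore d⁴.

d4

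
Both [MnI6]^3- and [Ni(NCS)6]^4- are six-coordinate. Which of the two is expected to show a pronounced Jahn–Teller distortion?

[MnI6]^3-

[MnI6]^3-: Each iodide is −1; balancing the −3 overall charge requires Mn(III). Manganese is a group-7 element; Mn(III) is therefore d⁴. Iodide is a weak-field ligand for a first-row metal, so the complex is high-spin. The t₂g³e_g¹ (high-spin) configuration has an unevenly filled e_g set; the Jahn–Teller theorem predicts a tetragonal distortion (typically axial elongation) to lift the degeneracy.
[Ni(NCS)6]^4-: Ligand charges: each isothiocyanate is −1. With an overall charge of −4 the nickel centre must be in the +2 oxidation state. Group 10 minus oxidation state 2 gives a d⁸ configuration. The d⁸ configuration leaves the e_g set evenly filled (or empty) — no strong Jahn–Teller driving force.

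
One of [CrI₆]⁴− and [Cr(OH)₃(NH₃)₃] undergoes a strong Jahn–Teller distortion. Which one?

[CrI₆]⁴−

[CrI₆]⁴−: Ligand charges: each iodide is −1. With an overall charge of −4 the chromium centre must be in the +2 oxidation state. Cr sits in group 6, so the d-electron count is 6 − 2 = 4. Iodide is a weak-field ligand for a first-row metal, so the complex is high-spin. The t₂g³e_g¹ (high-spin) configuration has an unevenly filled e_g set; the Jahn–Teller theorem predicts a tetragonal distortion (typically axial elongation) to lift the degeneracy.
[Cr(OH)₃(NH₃)₃]: Ligand charges: each hydroxide is −1; ammonia is neutral. With an overall charge of 0 the chromium centre must be in the +3 oxidation state. Group 6 minus oxidation state 3 gives a d³ configuration. The d³ configuration leaves the e_g set evenly filled (or empty) — no strong Jahn–Teller driving force.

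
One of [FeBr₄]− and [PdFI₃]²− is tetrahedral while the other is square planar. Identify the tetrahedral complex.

[FeBr₄]−

For [FeBr₄]−: Summing ligand charges against the −1 overall charge gives an oxidation state of +3 for iron. Fe sits in group 8, so the d-electron count is 8 − 3 = 5. A high-spin d⁵ ion has zero CFSE in either geometry, so four ligands adopt the sterically favoured tetrahedral geometry. → tetrahedral.
For [PdFI₃]²−: Summing ligand charges against the −2 overall charge gives an oxidation state of +2 for palladium. Pd sits in group 10, so the d-electron count is 10 − 2 = 8. A 4d d⁸ ion has a large crystal-field splitting; square planar leaves the high-energy d_{x²−y²} orbital empty and maximises CFSE. → square planar.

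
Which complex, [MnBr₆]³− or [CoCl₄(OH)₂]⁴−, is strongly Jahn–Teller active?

[MnBr₆]³−

[MnBr₆]³−: Ligand charges: each bromide is −1. With an overall charge of −3 the manganese centre must be in the +3 oxidation state. Mn sits in group 7, so the d-electron count is 7 − 3 = 4. Bromide is a weak-field ligand for a first-row metal, so the complex is high-spin. The t₂g³e_g¹ (high-spin) configuration has an unevenly filled e_g set; the Jahn–Teller theorem predicts a tetragonal distortion (typically axial elongation) to lift the degeneracy.
[CoCl₄(OH)₂]⁴−: Summing ligand charges against the −4 overall charge gives an oxidation state of +2 for cobalt. Cobalt is a group-9 element; Co(II) is therefore d⁷. Chloride and hydroxide are weak-field ligands for a first-row metal, so the complex is high-spin. The d⁷ configuration leaves the e_g set evenly filled (or empty) — no strong Jahn–Teller driving force.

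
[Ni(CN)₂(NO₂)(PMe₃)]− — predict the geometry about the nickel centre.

square planar

Ligand charges: each cyanide is −1; each nitro (N-bound nitrite) is −1; trimethylphosphine is neutral. With an overall charge of −1 the nickel centre must be in the +2 oxidation state.
Group 10 minus oxidation state 2 gives a d⁸ configuration.
Coordination number: 4.
Cyanide, nitro (N-bound nitrite), and trimethylphosphine are strong-field ligands (high in the spectrochemical series).
A 3d d⁸ ion with strong-field ligands gains enough CFSE to favour square planar over tetrahedral.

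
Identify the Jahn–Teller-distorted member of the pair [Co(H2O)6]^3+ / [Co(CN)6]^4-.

[Co(CN)6]^4-

[Co(H2O)6]^3+: Water is neutral; balancing the +3 overall charge requires Co(III). Co sits in group 9, so the d-electron count is 9 − 3 = 6. Co(III) has an exceptionally large octahedral splitting and is low-spin with essentially every ligand except fluoride. The d⁶ configuration leaves the e_g set evenly filled (or empty) — no strong Jahn–Teller driving force.
[Co(CN)6]^4-: Each cyanide is −1; balancing the −4 overall charge requires Co(II). Cobalt is a group-9 element; Co(II) is therefore d⁷. Cyanide is a strong-field ligand (high in the spectrochemical series) for a first-row metal, so the complex is low-spin. The t₂g⁶e_g¹ (low-spin) configuration has an unevenly filled e_g set; the Jahn–Teller theorem predicts a tetragonal distortion (typically axial elongation) to lift the degeneracy.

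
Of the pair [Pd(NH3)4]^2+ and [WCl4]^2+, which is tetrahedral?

For [Pd(NH3)4]^2+: Ligand charges: ammonia is neutral. With an overall charge of +2 the palladium centre must be in the +2 oxidation state. Pd sits in group 10, so the d-electron count is 10 − 2 = 8. A 4d d⁸ ion has a large crystal-field splitting; square planar leaves the high-energy d_{x²−y²} orbital empty and maximises CFSE. → square planar.
For [WCl4]^2+: Ligand charges: each chloride is −1. With an overall charge of +2 the tungsten centre must be in the +6 oxidation state. W sits in group 6, so the d-electron count is 6 − 6 = 0. A d⁰ ion has no crystal-field stabilisation preference between square planar and tetrahedral, so four ligands adopt the sterically favoured tetrahedral geometry. → tetrahedral.

[WCl4]^2+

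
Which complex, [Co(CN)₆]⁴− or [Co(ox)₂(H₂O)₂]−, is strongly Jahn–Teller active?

[Co(CN)₆]⁴−: Ligand charges: each cyanide is −1. With an overall charge of −4 the cobalt centre must be in the +2 oxidation state. Co sits in group 9, so the d-electron count is 9 − 2 = 7. Cyanide is a strong-field ligand (high in the spectrochemical series) for a first-row metal, so the complex is low-spin. The t₂g⁶e_g¹ (low-spin) configuration has an unevenly filled e_g set; the Jahn–Teller theorem predicts a tetragonal distortion (typically axial elongation) to lift the degeneracy.
[Co(ox)₂(H₂O)₂]−: Ligand charges: each oxalate is −2; water is neutral. With an overall charge of −1 the cobalt centre must be in the +3 oxidation state. Co sits in group 9, so the d-electron count is 9 − 3 = 6. Co(III) has an exceptionally large octahedral splitting and is low-spin with essentially every ligand except fluoride. The d⁶ configuration leaves the e_g set evenly filled (or empty) — no strong Jahn–Teller driving force.

[Co(CN)₆]⁴−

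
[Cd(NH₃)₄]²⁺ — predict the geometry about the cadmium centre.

Summing ligand charges against the +2 overall charge gives an oxidation state of +2 for cadmium.
Cd sits in group 12, so the d-electron count is 12 − 2 = 10.
Coordination number: 4.
A d¹⁰ ion has no crystal-field stabilisation preference between square planar and tetrahedral, so four ligands adopt the sterically favoured tetrahedral geometry.

tetrahedral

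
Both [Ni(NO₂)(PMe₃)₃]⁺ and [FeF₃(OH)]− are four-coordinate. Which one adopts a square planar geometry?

[Ni(NO₂)(PMe₃)₃]⁺

For [Ni(NO₂)(PMe₃)₃]⁺: Ligand charges: each nitro (N-bound nitrite) is −1; trimethylphosphine is neutral. With an overall charge of +1 the nickel centre must be in the +2 oxidation state. Nickel is a group-10 element; Ni(II) is therefore d⁸. Nitro (N-bound nitrite) and trimethylphosphine are strong-field ligands (high in the spectrochemical series). A 3d d⁸ ion with strong-field ligands gains enough CFSE to favour square planar over tetrahedral. → square planar.
For [FeF₃(OH)]−: Summing ligand charges against the −1 overall charge gives an oxidation state of +3 for iron. Fe sits in group 8, so the d-electron count is 8 − 3 = 5. A high-spin d⁵ ion has zero CFSE in either geometry, so four ligands adopt the sterically favoured tetrahedral geometry. → tetrahedral.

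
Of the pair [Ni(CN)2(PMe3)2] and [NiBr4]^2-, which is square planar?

[Ni(CN)2(PMe3)2]

For [Ni(CN)2(PMe3)2]: Summing ligand charges against the 0 overall charge gives an oxidation state of +2 for nickel. Ni sits in group 10, so the d-electron count is 10 − 2 = 8. Cyanide and trimethylphosphine are strong-field ligands (high in the spectrochemical series). A 3d d⁸ ion with strong-field ligands gains enough CFSE to favour square planar over tetrahedral. → square planar.
For [NiBr4]^2-: Summing ligand charges against the −2 overall charge gives an oxidation state of +2 for nickel. Ni sits in group 10, so the d-electron count is 10 − 2 = 8. Bromide is a weak-field ligand. With weak-field ligands the CFSE gain from square planar is small, so a 3d d⁸ ion takes the sterically preferred tetrahedral geometry. → tetrahedral.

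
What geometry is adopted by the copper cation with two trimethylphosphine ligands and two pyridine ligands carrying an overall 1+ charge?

Ligand charges: trimethylphosphine is neutral; pyridine is neutral. With an overall charge of +1 the copper centre must be in the +1 oxidation state.
Group 11 minus oxidation state 1 gives a d¹⁰ configuration.
Coordination number: 4.
A d¹⁰ ion has no crystal-field stabilisation preference between square planar and tetrahedral, so four ligands adopt the sterically favoured tetrahedral geometry.

tetrahedral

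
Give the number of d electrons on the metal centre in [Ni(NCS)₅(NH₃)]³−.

Each isothiocyanate is −1; ammonia is neutral; balancing the −3 overall charge requires Ni(II).
Nickel is a group-10 element; Ni(II) is therefore d⁸.

d8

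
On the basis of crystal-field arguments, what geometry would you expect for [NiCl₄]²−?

tetrahedral

Each chloride is −1; balancing the −2 overall charge requires Ni(II).
Nickel is a group-10 element; Ni(II) is therefore d⁸.
Coordination number: 4.
Chloride is a weak-field ligand.
With weak-field ligands the CFSE gain from square planar is small, so a 3d d⁸ ion takes the sterically preferred tetrahedral geometry.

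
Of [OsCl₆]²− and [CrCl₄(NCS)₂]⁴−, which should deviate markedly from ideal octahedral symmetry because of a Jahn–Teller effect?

[CrCl₄(NCS)₂]⁴−

[OsCl₆]²−: Summing ligand charges against the −2 overall charge gives an oxidation state of +4 for osmium. Osmium is a group-8 element; Os(IV) is therefore d⁴. A 5d ion has a large Δₒ and is invariably low-spin. The d⁴ configuration leaves the e_g set evenly filled (or empty) — no strong Jahn–Teller driving force.
[CrCl₄(NCS)₂]⁴−: Summing ligand charges against the −4 overall charge gives an oxidation state of +2 for chromium. Chromium is a group-6 element; Cr(II) is therefore d⁴. Chloride and isothiocyanate are weak-field ligands for a first-row metal, so the complex is high-spin. The t₂g³e_g¹ (high-spin) configuration has an unevenly filled e_g set; the Jahn–Teller theorem predicts a tetragonal distortion (typically axial elongation) to lift the degeneracy.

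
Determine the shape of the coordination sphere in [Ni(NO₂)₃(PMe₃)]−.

Each nitro (N-bound nitrite) is −1; trimethylphosphine is neutral; balancing the −1 overall charge requires Ni(II).
Group 10 minus oxidation state 2 gives a d⁸ configuration.
With 4 monodentate ligands the coordination number is 4.
Nitro (N-bound nitrite) and trimethylphosphine are strong-field ligands (high in the spectrochemical series).
A 3d d⁸ ion with strong-field ligands gains enough CFSE to favour square planar over tetrahedral.

square planar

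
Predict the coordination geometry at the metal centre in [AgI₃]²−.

trigonal planar

Each iodide is −1; balancing the −2 overall charge requires Ag(I).
Silver is a group-11 element; Ag(I) is therefore d¹⁰.
Coordination number: 3.
Three ligands around a d¹⁰ centre minimise repulsion in a trigonal-planar arrangement.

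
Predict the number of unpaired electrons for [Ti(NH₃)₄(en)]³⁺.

1

Ligand charges: ammonia is neutral; ethylenediamine is neutral. With an overall charge of +3 the titanium centre must be in the +3 oxidation state.
Ti sits in group 4, so the d-electron count is 4 − 3 = 1.
Counting donor atoms: 4×ammonia (monodentate) → 4 donors; 1×ethylenediamine (bidentate) → 2 donors. Coordination number = 6.
In an octahedral field the d¹ configuration is t₂g¹e_g⁰ (only one arrangement possible), giving 1 unpaired electron.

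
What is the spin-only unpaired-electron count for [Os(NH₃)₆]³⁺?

Ligand charges: ammonia is neutral. With an overall charge of +3 the osmium centre must be in the +3 oxidation state.
Group 8 minus oxidation state 3 gives a d⁵ configuration.
The spin state decides the count: a 5d ion has a large Δₒ and is invariably low-spin.
An octahedral low-spin d⁵ ion is t₂g⁵e_g⁰, giving 1 unpaired electron.

1 unpaired electron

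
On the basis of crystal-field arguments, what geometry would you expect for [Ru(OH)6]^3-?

octahedral

Each hydroxide is −1; balancing the −3 overall charge requires Ru(III).
Ruthenium is a group-8 element; Ru(III) is therefore d⁵.
With 6 monodentate ligands the coordination number is 6.
Six donors around a single metal centre give an octahedral coordination sphere.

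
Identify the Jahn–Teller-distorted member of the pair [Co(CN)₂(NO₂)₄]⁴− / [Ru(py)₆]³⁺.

[Co(CN)₂(NO₂)₄]⁴−: Ligand charges: each cyanide is −1; each nitro (N-bound nitrite) is −1. With an overall charge of −4 the cobalt centre must be in the +2 oxidation state. Group 9 minus oxidation state 2 gives a d⁷ configuration. Cyanide and nitro (N-bound nitrite) are strong-field ligands (high in the spectrochemical series) for a first-row metal, so the complex is low-spin. The t₂g⁶e_g¹ (low-spin) configuration has an unevenly filled e_g set; the Jahn–Teller theorem predicts a tetragonal distortion (typically axial elongation) to lift the degeneracy.
[Ru(py)₆]³⁺: Summing ligand charges against the +3 overall charge gives an oxidation state of +3 for ruthenium. Group 8 minus oxidation state 3 gives a d⁵ configuration. A 4d ion has a large Δₒ and is invariably low-spin. The d⁵ configuration leaves the e_g set evenly filled (or empty) — no strong Jahn–Teller driving force.

[Co(CN)₂(NO₂)₄]⁴−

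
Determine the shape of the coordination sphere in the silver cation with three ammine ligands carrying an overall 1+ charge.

trigonal planar

Ammonia is neutral; balancing the +1 overall charge requires Ag(I).
Ag sits in group 11, so the d-electron count is 11 − 1 = 10.
With 3 monodentate ligands the coordination number is 3.
Three ligands around a d¹⁰ centre minimise repulsion in a trigonal-planar arrangement.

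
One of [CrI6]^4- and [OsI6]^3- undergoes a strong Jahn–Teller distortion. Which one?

[CrI6]^4-: Ligand charges: each iodide is −1. With an overall charge of −4 the chromium centre must be in the +2 oxidation state. Chromium is a group-6 element; Cr(II) is therefore d⁴. Iodide is a weak-field ligand for a first-row metal, so the complex is high-spin. The t₂g³e_g¹ (high-spin) configuration has an unevenly filled e_g set; the Jahn–Teller theorem predicts a tetragonal distortion (typically axial elongation) to lift the degeneracy.
[OsI6]^3-: Each iodide is −1; balancing the −3 overall charge requires Os(III). Osmium is a group-8 element; Os(III) is therefore d⁵. A 5d ion has a large Δₒ and is invariably low-spin. The d⁵ configuration leaves the e_g set evenly filled (or empty) — no strong Jahn–Teller driving force.

[CrI6]^4-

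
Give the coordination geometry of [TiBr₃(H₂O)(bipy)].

Ligand charges: each bromide is −1; water is neutral; 2,2′-bipyridine is neutral. With an overall charge of 0 the titanium centre must be in the +3 oxidation state.
Ti sits in group 4, so the d-electron count is 4 − 3 = 1.
Counting donor atoms: 3×bromide (monodentate) → 3 donors; 1×water (monodentate) → 1 donor; 1×2,2′-bipyridine (bidentate) → 2 donors. Coordination number = 6.
Six donors around a single metal centre give an octahedral coordination sphere.

octahedral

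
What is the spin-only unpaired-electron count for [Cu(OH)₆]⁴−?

Ligand charges: each hydroxide is −1. With an overall charge of −4 the copper centre must be in the +2 oxidation state.
Group 11 minus oxidation state 2 gives a d⁹ configuration.
In an octahedral field the d⁹ configuration is t₂g⁶e_g³ (only one arrangement possible), giving 1 unpaired electron.

1 unpaired electron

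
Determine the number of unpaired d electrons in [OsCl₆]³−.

Each chloride is −1; balancing the −3 overall charge requires Os(III).
Group 8 minus oxidation state 3 gives a d⁵ configuration.
The spin state decides the count: a 5d ion has a large Δₒ and is invariably low-spin.
An octahedral low-spin d⁵ ion is t₂g⁵e_g⁰, giving 1 unpaired electron.

1 unpaired electron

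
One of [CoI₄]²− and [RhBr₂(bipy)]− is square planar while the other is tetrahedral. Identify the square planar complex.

For [CoI₄]²−: Summing ligand charges against the −2 overall charge gives an oxidation state of +2 for cobalt. Co sits in group 9, so the d-electron count is 9 − 2 = 7. For a high-spin 3d d⁷ ion with weak-field ligands the small Δₜ gives little square-planar CFSE advantage, so four ligands adopt the sterically favoured tetrahedral geometry. → tetrahedral.
For [RhBr₂(bipy)]−: Each bromide is −1; 2,2′-bipyridine is neutral; balancing the −1 overall charge requires Rh(I). Rh sits in group 9, so the d-electron count is 9 − 1 = 8. A 4d d⁸ ion has a large crystal-field splitting; square planar leaves the high-energy d_{x²−y²} orbital empty and maximises CFSE. → square planar.

[RhBr₂(bipy)]−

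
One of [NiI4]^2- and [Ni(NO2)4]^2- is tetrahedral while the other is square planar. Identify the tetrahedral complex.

For [NiI4]^2-: Summing ligand charges against the −2 overall charge gives an oxidation state of +2 for nickel. Ni sits in group 10, so the d-electron count is 10 − 2 = 8. Iodide is a weak-field ligand. With weak-field ligands the CFSE gain from square planar is small, so a 3d d⁸ ion takes the sterically preferred tetrahedral geometry. → tetrahedral.
For [Ni(NO2)4]^2-: Ligand charges: each nitro (N-bound nitrite) is −1. With an overall charge of −2 the nickel centre must be in the +2 oxidation state. Ni sits in group 10, so the d-electron count is 10 − 2 = 8. Nitro (N-bound nitrite) is a strong-field ligand (high in the spectrochemical series). A 3d d⁸ ion with strong-field ligands gains enough CFSE to favour square planar over tetrahedral. → square planar.

[NiI4]^2-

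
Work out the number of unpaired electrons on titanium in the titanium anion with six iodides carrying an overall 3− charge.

1 unpaired electron

Ligand charges: each iodide is −1. With an overall charge of −3 the titanium centre must be in the +3 oxidation state.
Titanium is a group-4 element; Ti(III) is therefore d¹.
In an octahedral field the d¹ configuration is t₂g¹e_g⁰ (only one arrangement possible), giving 1 unpaired electron.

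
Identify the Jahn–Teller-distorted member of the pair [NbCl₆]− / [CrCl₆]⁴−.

[NbCl₆]−: Summing ligand charges against the −1 overall charge gives an oxidation state of +5 for niobium. Nb sits in group 5, so the d-electron count is 5 − 5 = 0. The d⁰ configuration leaves the e_g set evenly filled (or empty) — no strong Jahn–Teller driving force.
[CrCl₆]⁴−: Each chloride is −1; balancing the −4 overall charge requires Cr(II). Chromium is a group-6 element; Cr(II) is therefore d⁴. Chloride is a weak-field ligand for a first-row metal, so the complex is high-spin. The t₂g³e_g¹ (high-spin) configuration has an unevenly filled e_g set; the Jahn–Teller theorem predicts a tetragonal distortion (typically axial elongation) to lift the degeneracy.

[CrCl₆]⁴−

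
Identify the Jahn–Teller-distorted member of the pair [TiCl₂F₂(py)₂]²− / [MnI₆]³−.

[MnI₆]³−

[TiCl₂F₂(py)₂]²−: Each chloride is −1; each fluoride is −1; pyridine is neutral; balancing the −2 overall charge requires Ti(II). Ti sits in group 4, so the d-electron count is 4 − 2 = 2. The d² configuration leaves the e_g set evenly filled (or empty) — no strong Jahn–Teller driving force.
[MnI₆]³−: Ligand charges: each iodide is −1. With an overall charge of −3 the manganese centre must be in the +3 oxidation state. Group 7 minus oxidation state 3 gives a d⁴ configuration. Iodide is a weak-field ligand for a first-row metal, so the complex is high-spin. The t₂g³e_g¹ (high-spin) configuration has an unevenly filled e_g set; the Jahn–Teller theorem predicts a tetragonal distortion (typically axial elongation) to lift the degeneracy.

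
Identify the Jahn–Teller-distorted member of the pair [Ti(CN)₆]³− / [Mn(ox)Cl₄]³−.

[Mn(ox)Cl₄]³−

[Ti(CN)₆]³−: Summing ligand charges against the −3 overall charge gives an oxidation state of +3 for titanium. Group 4 minus oxidation state 3 gives a d¹ configuration. The d¹ configuration leaves the e_g set evenly filled (or empty) — no strong Jahn–Teller driving force.
[Mn(ox)Cl₄]³−: Each oxalate is −2; each chloride is −1; balancing the −3 overall charge requires Mn(III). Manganese is a group-7 element; Mn(III) is therefore d⁴. Chloride and oxalate are weak-field ligands for a first-row metal, so the complex is high-spin. The t₂g³e_g¹ (high-spin) configuration has an unevenly filled e_g set; the Jahn–Teller theorem predicts a tetragonal distortion (typically axial elongation) to lift the degeneracy.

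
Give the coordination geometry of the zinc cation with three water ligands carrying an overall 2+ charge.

trigonal planar

Ligand charges: water is neutral. With an overall charge of +2 the zinc centre must be in the +2 oxidation state.
Group 12 minus oxidation state 2 gives a d¹⁰ configuration.
Coordination number: 3.
Three ligands around a d¹⁰ centre minimise repulsion in a trigonal-planar arrangement.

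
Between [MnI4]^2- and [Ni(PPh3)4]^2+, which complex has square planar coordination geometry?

[Ni(PPh3)4]^2+

For [MnI4]^2-: Ligand charges: each iodide is −1. With an overall charge of −2 the manganese centre must be in the +2 oxidation state. Mn sits in group 7, so the d-electron count is 7 − 2 = 5. A high-spin d⁵ ion has zero CFSE in either geometry, so four ligands adopt the sterically favoured tetrahedral geometry. → tetrahedral.
For [Ni(PPh3)4]^2+: Summing ligand charges against the +2 overall charge gives an oxidation state of +2 for nickel. Group 10 minus oxidation state 2 gives a d⁸ configuration. Triphenylphosphine is a strong-field ligand (high in the spectrochemical series). A 3d d⁸ ion with strong-field ligands gains enough CFSE to favour square planar over tetrahedral. → square planar.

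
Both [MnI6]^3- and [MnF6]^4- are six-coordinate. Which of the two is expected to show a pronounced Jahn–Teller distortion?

[MnI6]^3-

[MnI6]^3-: Summing ligand charges against the −3 overall charge gives an oxidation state of +3 for manganese. Group 7 minus oxidation state 3 gives a d⁴ configuration. Iodide is a weak-field ligand for a first-row metal, so the complex is high-spin. The t₂g³e_g¹ (high-spin) configuration has an unevenly filled e_g set; the Jahn–Teller theorem predicts a tetragonal distortion (typically axial elongation) to lift the degeneracy.
[MnF6]^4-: Summing ligand charges against the −4 overall charge gives an oxidation state of +2 for manganese. Group 7 minus oxidation state 2 gives a d⁵ configuration. Fluoride is a weak-field ligand for a first-row metal, so the complex is high-spin. The d⁵ configuration leaves the e_g set evenly filled (or empty) — no strong Jahn–Teller driving force.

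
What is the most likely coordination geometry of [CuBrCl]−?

Summing ligand charges against the −1 overall charge gives an oxidation state of +1 for copper.
Group 11 minus oxidation state 1 gives a d¹⁰ configuration.
With 2 monodentate ligands the coordination number is 2.
A d¹⁰ ion with only two ligands adopts a linear arrangement (sp hybridisation; no CFSE preference).

linear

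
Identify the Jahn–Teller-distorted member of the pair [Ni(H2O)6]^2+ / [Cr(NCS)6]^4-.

[Ni(H2O)6]^2+: Water is neutral; balancing the +2 overall charge requires Ni(II). Nickel is a group-10 element; Ni(II) is therefore d⁸. The d⁸ configuration leaves the e_g set evenly filled (or empty) — no strong Jahn–Teller driving force.
[Cr(NCS)6]^4-: Each isothiocyanate is −1; balancing the −4 overall charge requires Cr(II). Group 6 minus oxidation state 2 gives a d⁴ configuration. Isothiocyanate is a weak-field ligand for a first-row metal, so the complex is high-spin. The t₂g³e_g¹ (high-spin) configuration has an unevenly filled e_g set; the Jahn–Teller theorem predicts a tetragonal distortion (typically axial elongation) to lift the degeneracy.

[Cr(NCS)6]^4-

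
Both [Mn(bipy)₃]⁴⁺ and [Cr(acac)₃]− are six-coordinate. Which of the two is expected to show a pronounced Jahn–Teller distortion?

[Mn(bipy)₃]⁴⁺: Ligand charges: 2,2′-bipyridine is neutral. With an overall charge of +4 the manganese centre must be in the +4 oxidation state. Manganese is a group-7 element; Mn(IV) is therefore d³. The d³ configuration leaves the e_g set evenly filled (or empty) — no strong Jahn–Teller driving force.
[Cr(acac)₃]−: Each acetylacetonate is −1; balancing the −1 overall charge requires Cr(II). Chromium is a group-6 element; Cr(II) is therefore d⁴. Acetylacetonate is a weak-field ligand for a first-row metal, so the complex is high-spin. The t₂g³e_g¹ (high-spin) configuration has an unevenly filled e_g set; the Jahn–Teller theorem predicts a tetragonal distortion (typically axial elongation) to lift the degeneracy.

[Cr(acac)₃]−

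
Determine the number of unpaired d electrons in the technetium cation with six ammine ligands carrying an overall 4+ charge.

3

Summing ligand charges against the +4 overall charge gives an oxidation state of +4 for technetium.
Tc sits in group 7, so the d-electron count is 7 − 4 = 3.
In an octahedral field the d³ configuration is t₂g³e_g⁰ (only one arrangement possible), giving 3 unpaired electrons.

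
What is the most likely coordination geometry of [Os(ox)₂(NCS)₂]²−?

Ligand charges: each oxalate is −2; each isothiocyanate is −1. With an overall charge of −2 the osmium centre must be in the +4 oxidation state.
Osmium is a group-8 element; Os(IV) is therefore d⁴.
Counting donor atoms: 2×oxalate (bidentate) → 4 donors; 2×isothiocyanate (monodentate) → 2 donors. Coordination number = 6.
Six donors around a single metal centre give an octahedral coordination sphere.

octahedral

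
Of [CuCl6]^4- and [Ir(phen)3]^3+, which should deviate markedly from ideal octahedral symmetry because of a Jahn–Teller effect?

[CuCl6]^4-: Summing ligand charges against the −4 overall charge gives an oxidation state of +2 for copper. Group 11 minus oxidation state 2 gives a d⁹ configuration. The t₂g⁶e_g³ configuration has an unevenly filled e_g set; the Jahn–Teller theorem predicts a tetragonal distortion (typically axial elongation) to lift the degeneracy.
[Ir(phen)3]^3+: Summing ligand charges against the +3 overall charge gives an oxidation state of +3 for iridium. Group 9 minus oxidation state 3 gives a d⁶ configuration. A 5d ion has a large Δₒ and is invariably low-spin. The d⁶ configuration leaves the e_g set evenly filled (or empty) — no strong Jahn–Teller driving force.

[CuCl6]^4-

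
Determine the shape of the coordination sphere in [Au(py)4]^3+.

square planar

Ligand charges: pyridine is neutral. With an overall charge of +3 the gold centre must be in the +3 oxidation state.
Gold is a group-11 element; Au(III) is therefore d⁸.
With 4 monodentate ligands the coordination number is 4.
A 5d d⁸ ion has a large crystal-field splitting; square planar leaves the high-energy d_{x²−y²} orbital empty and maximises CFSE.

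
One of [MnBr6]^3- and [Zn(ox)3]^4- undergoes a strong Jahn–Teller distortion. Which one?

[MnBr6]^3-

[MnBr6]^3-: Ligand charges: each bromide is −1. With an overall charge of −3 the manganese centre must be in the +3 oxidation state. Manganese is a group-7 element; Mn(III) is therefore d⁴. Bromide is a weak-field ligand for a first-row metal, so the complex is high-spin. The t₂g³e_g¹ (high-spin) configuration has an unevenly filled e_g set; the Jahn–Teller theorem predicts a tetragonal distortion (typically axial elongation) to lift the degeneracy.
[Zn(ox)3]^4-: Summing ligand charges against the −4 overall charge gives an oxidation state of +2 for zinc. Zn sits in group 12, so the d-electron count is 12 − 2 = 10. The d¹⁰ configuration leaves the e_g set evenly filled (or empty) — no strong Jahn–Teller driving force.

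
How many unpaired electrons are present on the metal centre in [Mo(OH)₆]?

0

Each hydroxide is −1; balancing the 0 overall charge requires Mo(VI).
Molybdenum is a group-6 element; Mo(VI) is therefore d⁰.
In an octahedral field the d⁰ configuration is t₂g⁰e_g⁰, giving 0 unpaired electrons.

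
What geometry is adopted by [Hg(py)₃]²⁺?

Pyridine is neutral; balancing the +2 overall charge requires Hg(II).
Hg sits in group 12, so the d-electron count is 12 − 2 = 10.
Coordination number: 3.
Three ligands around a d¹⁰ centre minimise repulsion in a trigonal-planar arrangement.

trigonal planar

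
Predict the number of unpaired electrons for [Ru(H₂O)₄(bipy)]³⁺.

Summing ligand charges against the +3 overall charge gives an oxidation state of +3 for ruthenium.
Ruthenium is a group-8 element; Ru(III) is therefore d⁵.
Counting donor atoms: 4×water (monodentate) → 4 donors; 1×2,2′-bipyridine (bidentate) → 2 donors. Coordination number = 6.
The spin state decides the count: a 4d ion has a large Δₒ and is invariably low-spin.
An octahedral low-spin d⁵ ion is t₂g⁵e_g⁰, giving 1 unpaired electron.

1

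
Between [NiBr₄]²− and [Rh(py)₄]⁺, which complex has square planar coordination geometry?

[Rh(py)₄]⁺

For [NiBr₄]²−: Summing ligand charges against the −2 overall charge gives an oxidation state of +2 for nickel. Nickel is a group-10 element; Ni(II) is therefore d⁸. Bromide is a weak-field ligand. With weak-field ligands the CFSE gain from square planar is small, so a 3d d⁸ ion takes the sterically preferred tetrahedral geometry. → tetrahedral.
For [Rh(py)₄]⁺: Pyridine is neutral; balancing the +1 overall charge requires Rh(I). Group 9 minus oxidation state 1 gives a d⁸ configuration. A 4d d⁸ ion has a large crystal-field splitting; square planar leaves the high-energy d_{x²−y²} orbital empty and maximises CFSE. → square planar.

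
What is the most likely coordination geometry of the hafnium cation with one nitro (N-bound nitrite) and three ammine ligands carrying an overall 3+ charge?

Summing ligand charges against the +3 overall charge gives an oxidation state of +4 for hafnium.
Hafnium is a group-4 element; Hf(IV) is therefore d⁰.
Coordination number: 4.
A d⁰ ion has no crystal-field stabilisation preference between square planar and tetrahedral, so four ligands adopt the sterically favoured tetrahedral geometry.

tetrahedral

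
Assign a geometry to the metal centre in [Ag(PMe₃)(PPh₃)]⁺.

Ligand charges: trimethylphosphine is neutral; triphenylphosphine is neutral. With an overall charge of +1 the silver centre must be in the +1 oxidation state.
Silver is a group-11 element; Ag(I) is therefore d¹⁰.
With 2 monodentate ligands the coordination number is 2.
A d¹⁰ ion with only two ligands adopts a linear arrangement (sp hybridisation; no CFSE preference).

linear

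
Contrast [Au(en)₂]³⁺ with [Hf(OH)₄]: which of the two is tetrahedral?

[Hf(OH)₄]

For [Au(en)₂]³⁺: Summing ligand charges against the +3 overall charge gives an oxidation state of +3 for gold. Group 11 minus oxidation state 3 gives a d⁸ configuration. A 5d d⁸ ion has a large crystal-field splitting; square planar leaves the high-energy d_{x²−y²} orbital empty and maximises CFSE. → square planar.
For [Hf(OH)₄]: Summing ligand charges against the 0 overall charge gives an oxidation state of +4 for hafnium. Hf sits in group 4, so the d-electron count is 4 − 4 = 0. A d⁰ ion has no crystal-field stabilisation preference between square planar and tetrahedral, so four ligands adopt the sterically favoured tetrahedral geometry. → tetrahedral.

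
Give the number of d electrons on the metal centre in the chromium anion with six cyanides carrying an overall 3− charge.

d3

Each cyanide is −1; balancing the −3 overall charge requires Cr(III).
Chromium is a group-6 element; Cr(III) is therefore d³.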